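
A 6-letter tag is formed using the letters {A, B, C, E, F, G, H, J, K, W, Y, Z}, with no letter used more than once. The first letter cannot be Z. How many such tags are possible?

The first letter has 12−1 = 11 choices (anything except Z).
The remaining 5 letters are filled from the other 11 symbols without repetition: 11 × 10 × 9 × 8 × 7 = 55440.
Total: 11 × 55440 = 609840.

609840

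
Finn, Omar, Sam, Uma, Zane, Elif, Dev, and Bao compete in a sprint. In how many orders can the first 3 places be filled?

336

There are 8 choices for 1st place, 7 for 2nd, and 6 for 3rd.
That gives 8 × 7 × 6 = 336.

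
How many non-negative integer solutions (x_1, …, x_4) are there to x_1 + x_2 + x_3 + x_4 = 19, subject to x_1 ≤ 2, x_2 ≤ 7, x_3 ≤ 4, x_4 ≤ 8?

10

By stars and bars, unrestricted non-negative solutions to x_1+…+x_4 = 19 number C(19+3,3) = 1540.
Subtract solutions that violate a single cap (substitute x_i' = x_i − (cap_i+1)): x_1 ≥ 3 gives C(19,3) = 969; x_2 ≥ 8 gives C(14,3) = 364; x_3 ≥ 5 gives C(17,3) = 680; x_4 ≥ 9 gives C(13,3) = 286. Together 2299.
Add back pairs where two caps are both exceeded: 165 + 364 + 120 + 84 + 10 + 56 = 799.
Subtract triples: 20 + 0 + 10 + 0 = 30.
By inclusion–exclusion the count is 1540 − 2299 + 799 − 30 = 10.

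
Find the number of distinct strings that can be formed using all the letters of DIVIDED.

DIVIDED has 7 letters with D appearing 3 times and I appearing twice.
The number of distinct arrangements is 7!/(3!·2!) = 5040/12 = 420.

420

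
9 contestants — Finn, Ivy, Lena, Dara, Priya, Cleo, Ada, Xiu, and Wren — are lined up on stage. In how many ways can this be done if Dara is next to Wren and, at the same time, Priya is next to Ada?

20160

Treat {Dara,Wren} as one block (2 orders) and {Priya,Ada} as another (2 orders).
That leaves 7 units to arrange: 2 × 2 × 7! = 4 × 5040 = 20160.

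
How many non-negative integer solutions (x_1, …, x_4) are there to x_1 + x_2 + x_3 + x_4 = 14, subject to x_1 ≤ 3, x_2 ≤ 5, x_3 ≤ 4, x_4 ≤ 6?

Ignoring the caps, the number of non-negative solutions to x_1+…+x_4 = 14 is C(17,3) = 680.
Subtract solutions that violate a single cap (substitute x_i' = x_i − (cap_i+1)): x_1 ≥ 4 gives C(13,3) = 286; x_2 ≥ 6 gives C(11,3) = 165; x_3 ≥ 5 gives C(12,3) = 220; x_4 ≥ 7 gives C(10,3) = 120. Together 791.
Add back pairs where two caps are both exceeded: 35 + 56 + 20 + 20 + 4 + 10 = 145.
By inclusion–exclusion the count is 680 − 791 + 145 = 34.

34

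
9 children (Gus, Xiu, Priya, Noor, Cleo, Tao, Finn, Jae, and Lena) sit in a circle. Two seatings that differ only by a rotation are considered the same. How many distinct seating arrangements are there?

Seat Gus anywhere (absorbing the rotational symmetry), then permute the other 8: (8)! = 40320.

40320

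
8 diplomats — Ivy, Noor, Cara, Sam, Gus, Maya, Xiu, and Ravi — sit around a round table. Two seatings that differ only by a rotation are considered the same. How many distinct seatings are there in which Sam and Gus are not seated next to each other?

All circular seatings of 8 people number (7)! = 5040.
Seatings with Sam beside Gus: treat them as a block with 2 internal orders, giving 2 × (6)! = 1440.
Subtracting, 5040 − 1440 = 3600.

3600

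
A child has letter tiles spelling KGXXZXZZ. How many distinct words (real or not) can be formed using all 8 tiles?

The 8 letters of KGXXZXZZ have repeats: X appearing 3 times and Z appearing 3 times.
Dividing 8! = 40320 by 3!·3! = 36 for the repeated letters gives 1120.

1120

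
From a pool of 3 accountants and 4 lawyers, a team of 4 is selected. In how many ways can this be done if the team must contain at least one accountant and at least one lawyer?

Unrestricted: C(7,4) = 35 ways to pick any 4 of the 7.
Subtract selections that omit an entire group: no accountants → C(4,4) = 1; no lawyers → C(3,4) = 0.
Both groups omitted at once is impossible, so 35 − 1 = 34.

34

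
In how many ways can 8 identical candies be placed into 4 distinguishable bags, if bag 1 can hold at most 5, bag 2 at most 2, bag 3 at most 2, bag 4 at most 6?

Ignoring the caps, the number of non-negative solutions to x_1+…+x_4 = 8 is C(11,3) = 165.
Subtract solutions that violate a single cap (substitute x_i' = x_i − (cap_i+1)): x_1 ≥ 6 gives C(5,3) = 10; x_2 ≥ 3 gives C(8,3) = 56; x_3 ≥ 3 gives C(8,3) = 56; x_4 ≥ 7 gives C(4,3) = 4. Together 126.
Add back pairs where two caps are both exceeded: 0 + 0 + 0 + 10 + 0 + 0 = 10.
By inclusion–exclusion the count is 165 − 126 + 10 = 49.

49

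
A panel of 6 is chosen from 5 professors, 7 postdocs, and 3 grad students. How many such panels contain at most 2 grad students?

Split by how many grad students are chosen (0 through 2).
Sum: C(3,0)·C(12,6) + C(3,1)·C(12,5) + C(3,2)·C(12,4) = 924 + 2376 + 1485 = 4785.

4785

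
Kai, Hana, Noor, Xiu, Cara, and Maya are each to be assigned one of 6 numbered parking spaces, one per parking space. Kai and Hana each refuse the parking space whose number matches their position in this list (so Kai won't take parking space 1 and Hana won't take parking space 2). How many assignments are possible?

Let Aᵢ (for i ∈ {1, 2}) be the placements that put person i in their forbidden parking space. Any j of these fix j positions, leaving (6−j)! ways to fill the rest, and there are C(2,j) ways to pick which j.
By inclusion–exclusion, the number of valid placements is Σ_{j=0}^{2} (−1)^j C(2,j)·(6−j)!.
Computing: 720 − 240 + 24 = 504.

504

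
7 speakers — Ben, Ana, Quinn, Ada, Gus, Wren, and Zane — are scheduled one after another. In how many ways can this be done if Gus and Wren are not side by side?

There are 7! = 5040 arrangements in all. If Gus and Wren are adjacent, merging them into one block gives 2·(6)! = 1440 arrangements.
So 5040 − 1440 = 3600 arrangements keep them apart.

3600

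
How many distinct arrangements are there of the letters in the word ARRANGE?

1260

ARRANGE has 7 letters with A appearing twice and R appearing twice.
The number of distinct arrangements is 7!/(2!·2!) = 5040/4 = 1260.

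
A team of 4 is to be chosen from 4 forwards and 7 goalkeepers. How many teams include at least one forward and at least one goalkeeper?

294

Total 4-person selections from all 11: C(11,4) = 330.
Selections missing a whole group: no forwards → C(7,4) = 35; no goalkeepers → C(4,4) = 1.
Both groups omitted at once is impossible, so 330 − 36 = 294.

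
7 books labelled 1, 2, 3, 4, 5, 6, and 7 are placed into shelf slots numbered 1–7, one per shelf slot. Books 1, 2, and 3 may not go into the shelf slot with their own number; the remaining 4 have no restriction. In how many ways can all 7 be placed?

Let Aᵢ (for i ∈ {1, 2, 3}) be the placements that put book i in its forbidden shelf slot. Any j of these fix j positions, leaving (7−j)! ways to fill the rest, and there are C(3,j) ways to pick which j.
By inclusion–exclusion, the number of valid placements is Σ_{j=0}^{3} (−1)^j C(3,j)·(7−j)!.
Computing: 5040 − 2160 + 360 − 24 = 3216.

3216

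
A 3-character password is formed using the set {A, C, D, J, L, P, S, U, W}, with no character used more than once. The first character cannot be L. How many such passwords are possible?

448

The first character has 9−1 = 8 choices (anything except L).
The remaining 2 characters are filled from the other 8 symbols without repetition: 8 × 7 = 56.
Total: 8 × 56 = 448.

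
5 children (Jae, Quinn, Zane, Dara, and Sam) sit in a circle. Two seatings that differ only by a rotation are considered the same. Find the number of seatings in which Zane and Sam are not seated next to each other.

12

Without the restriction there are (4)! = 24 seatings.
Seatings with Zane beside Sam: treat them as a block with 2 internal orders, giving 2 × (3)! = 12.
Subtracting, 24 − 12 = 12.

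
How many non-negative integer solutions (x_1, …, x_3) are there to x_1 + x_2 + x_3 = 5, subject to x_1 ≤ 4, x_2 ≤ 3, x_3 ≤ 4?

16

Ignoring the caps, the number of non-negative solutions to x_1+…+x_3 = 5 is C(7,2) = 21.
Subtract solutions that violate a single cap (substitute x_i' = x_i − (cap_i+1)): x_1 ≥ 5 gives C(2,2) = 1; x_2 ≥ 4 gives C(3,2) = 3; x_3 ≥ 5 gives C(2,2) = 1. Together 5.
No two caps can be exceeded simultaneously, so the pair terms are all 0.
By inclusion–exclusion the count is 21 − 5 + 0 = 16.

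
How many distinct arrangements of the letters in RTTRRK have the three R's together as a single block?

Treat the 3 copies of R as a single block. The multiset to arrange is then {RRR, K, T, T}, 4 items in all.
That gives (4)!/(2!) = 12 arrangements.

12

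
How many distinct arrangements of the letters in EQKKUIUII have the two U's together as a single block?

3360

Treat the 2 copies of U as a single block. The multiset to arrange is then {UU, E, I, I, I, K, K, Q}, 8 items in all.
That gives (8)!/(3!·2!) = 3360 arrangements.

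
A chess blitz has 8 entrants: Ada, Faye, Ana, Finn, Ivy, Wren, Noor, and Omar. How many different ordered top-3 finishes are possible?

There are 8 choices for 1st place, 7 for 2nd, and 6 for 3rd.
That gives 8 × 7 × 6 = 336.

336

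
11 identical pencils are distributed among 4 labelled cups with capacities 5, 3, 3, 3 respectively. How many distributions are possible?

Ignoring the caps, the number of non-negative solutions to x_1+…+x_4 = 11 is C(14,3) = 364.
Subtract solutions that violate a single cap (substitute x_i' = x_i − (cap_i+1)): x_1 ≥ 6 gives C(8,3) = 56; x_2 ≥ 4 gives C(10,3) = 120; x_3 ≥ 4 gives C(10,3) = 120; x_4 ≥ 4 gives C(10,3) = 120. Together 416.
Add back pairs where two caps are both exceeded: 4 + 4 + 4 + 20 + 20 + 20 = 72.
By inclusion–exclusion the count is 364 − 416 + 72 = 20.

20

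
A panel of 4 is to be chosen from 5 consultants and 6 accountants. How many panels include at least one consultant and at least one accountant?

Total 4-person selections from all 11: C(11,4) = 330.
Subtract selections that omit an entire group: no consultants → C(6,4) = 15; no accountants → C(5,4) = 5.
Both groups omitted at once is impossible, so 330 − 20 = 310.

310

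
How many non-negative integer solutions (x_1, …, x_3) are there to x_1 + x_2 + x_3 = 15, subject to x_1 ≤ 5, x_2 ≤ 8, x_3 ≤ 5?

By stars and bars, unrestricted non-negative solutions to x_1+…+x_3 = 15 number C(15+2,2) = 136.
Subtract solutions that violate a single cap (substitute x_i' = x_i − (cap_i+1)): x_1 ≥ 6 gives C(11,2) = 55; x_2 ≥ 9 gives C(8,2) = 28; x_3 ≥ 6 gives C(11,2) = 55. Together 138.
Add back pairs where two caps are both exceeded: 1 + 10 + 1 = 12.
By inclusion–exclusion the count is 136 − 138 + 12 = 10.

10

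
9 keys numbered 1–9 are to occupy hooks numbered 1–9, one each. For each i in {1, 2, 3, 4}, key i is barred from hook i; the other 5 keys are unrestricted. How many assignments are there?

229080

Let Aᵢ (for 1 ≤ i ≤ 4) be the placements that put key i in its forbidden hook. Any j of these fix j positions, leaving (9−j)! ways to fill the rest, and there are C(4,j) ways to pick which j.
By inclusion–exclusion, the number of valid placements is Σ_{j=0}^{4} (−1)^j C(4,j)·(9−j)!.
Computing: 362880 − 161280 + 30240 − 2880 + 120 = 229080.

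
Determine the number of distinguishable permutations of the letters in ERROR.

Letter multiplicities in ERROR: E×1, O×1, R×3.
So there are 5! / (3!) = 20 distinguishable arrangements.

20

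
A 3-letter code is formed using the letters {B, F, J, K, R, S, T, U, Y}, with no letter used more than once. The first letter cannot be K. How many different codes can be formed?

448

The first letter has 9−1 = 8 choices (anything except K).
The remaining 2 letters are filled from the other 8 symbols without repetition: 8 × 7 = 56.
Total: 8 × 56 = 448.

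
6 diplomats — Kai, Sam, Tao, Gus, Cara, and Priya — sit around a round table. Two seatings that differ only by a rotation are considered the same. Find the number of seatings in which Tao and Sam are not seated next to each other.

All circular seatings of 6 people number (5)! = 120.
Those with Tao next to Sam: fuse the pair into one unit and seat 5 units around a circle — 2·(4)! = 48.
Subtracting, 120 − 48 = 72.

72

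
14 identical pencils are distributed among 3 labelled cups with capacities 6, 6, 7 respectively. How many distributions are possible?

21

Ignoring the caps, the number of non-negative solutions to x_1+…+x_3 = 14 is C(16,2) = 120.
Subtract solutions that violate a single cap (substitute x_i' = x_i − (cap_i+1)): x_1 ≥ 7 gives C(9,2) = 36; x_2 ≥ 7 gives C(9,2) = 36; x_3 ≥ 8 gives C(8,2) = 28. Together 100.
Add back pairs where two caps are both exceeded: 1 + 0 + 0 = 1.
By inclusion–exclusion the count is 120 − 100 + 1 = 21.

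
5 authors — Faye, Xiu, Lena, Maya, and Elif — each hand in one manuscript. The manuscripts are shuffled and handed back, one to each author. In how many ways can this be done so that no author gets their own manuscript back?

This is the derangement count D_5: permutations of 5 items with no fixed point.
By inclusion–exclusion this is Σ_{j=0}^{5} (−1)^j C(5,j)·(5−j)!.
Computing: 120 − 120 + 60 − 20 + 5 − 1 = 44.

44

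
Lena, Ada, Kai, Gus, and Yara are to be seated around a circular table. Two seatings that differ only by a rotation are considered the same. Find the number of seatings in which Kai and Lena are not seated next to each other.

12

Without the restriction there are (4)! = 24 seatings.
Seatings with Kai beside Lena: treat them as a block with 2 internal orders, giving 2 × (3)! = 12.
Subtracting, 24 − 12 = 12.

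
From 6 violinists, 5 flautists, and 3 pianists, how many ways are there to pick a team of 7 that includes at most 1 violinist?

Split by how many violinists are chosen (0 through 1).
Sum: C(6,0)·C(8,7) + C(6,1)·C(8,6) = 8 + 168 = 176.

176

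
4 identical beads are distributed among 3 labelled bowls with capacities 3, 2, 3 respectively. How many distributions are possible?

10

Without the upper bounds there are C(6,2) = 15 ways to split 4 among 3 bowls.
Subtract solutions that violate a single cap (substitute x_i' = x_i − (cap_i+1)): x_1 ≥ 4 gives C(2,2) = 1; x_2 ≥ 3 gives C(3,2) = 3; x_3 ≥ 4 gives C(2,2) = 1. Together 5.
No two caps can be exceeded simultaneously, so the pair terms are all 0.
By inclusion–exclusion the count is 15 − 5 + 0 = 10.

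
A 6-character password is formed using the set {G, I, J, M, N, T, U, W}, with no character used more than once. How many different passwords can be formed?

20160

This is a permutation of 6 out of 8: P(8,6) = 8!/2!.
8 × 7 × 6 × 5 × 4 × 3 = 20160.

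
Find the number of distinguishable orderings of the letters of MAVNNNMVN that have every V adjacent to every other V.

840

Treat the 2 copies of V as a single block. The multiset to arrange is then {VV, A, M, M, N, N, N, N}, 8 items in all.
That gives (8)!/(4!·2!) = 840 arrangements.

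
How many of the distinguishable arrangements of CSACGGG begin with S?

60

Fix S in the first position and arrange the remaining 6 letters.
Those 6 letters have C appearing twice and G appearing 3 times, giving (6)!/(3!·2!) = 60.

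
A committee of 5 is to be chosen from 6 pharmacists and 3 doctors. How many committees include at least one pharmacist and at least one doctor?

120

Total 5-person selections from all 9: C(9,5) = 126.
Selections missing a whole group: no pharmacists → C(3,5) = 0; no doctors → C(6,5) = 6.
Both groups omitted at once is impossible, so 126 − 6 = 120.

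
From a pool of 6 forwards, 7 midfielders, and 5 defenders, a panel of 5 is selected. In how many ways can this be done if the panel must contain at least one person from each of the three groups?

With no constraint there are C(18,5) = 8568 possible selections.
Subtract selections that omit an entire group: no forwards → C(12,5) = 792; no midfielders → C(11,5) = 462; no defenders → C(13,5) = 1287.
Add back selections omitting two groups (i.e. drawn from a single group): C(6,5) + C(7,5) + C(5,5) = 28.
By inclusion–exclusion: 8568 − 2541 + 28 = 6055.

6055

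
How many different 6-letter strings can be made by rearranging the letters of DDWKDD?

DDWKDD has 6 letters with D appearing 4 times.
So there are 6! / (4!) = 30 distinguishable arrangements.

30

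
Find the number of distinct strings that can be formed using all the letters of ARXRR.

20

ARXRR has 5 letters with R appearing 3 times.
The number of distinct arrangements is 5!/(3!) = 120/6 = 20.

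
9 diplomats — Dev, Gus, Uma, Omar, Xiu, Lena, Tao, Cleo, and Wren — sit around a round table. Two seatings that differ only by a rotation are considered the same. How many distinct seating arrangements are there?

40320

Fix one person's seat to break rotational symmetry; the remaining 8 people can be arranged in (8)! = 40320 ways.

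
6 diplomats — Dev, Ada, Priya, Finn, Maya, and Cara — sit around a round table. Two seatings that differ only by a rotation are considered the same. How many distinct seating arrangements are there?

Around a circle, 6 distinct people have 6!/6 = (5)! = 120 rotationally distinct seatings.

120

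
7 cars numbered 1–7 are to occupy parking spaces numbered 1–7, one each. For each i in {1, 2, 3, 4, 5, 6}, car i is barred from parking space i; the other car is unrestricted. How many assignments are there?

Let Aᵢ (for 1 ≤ i ≤ 6) be the placements that put car i in its forbidden parking space. Any j of these fix j positions, leaving (7−j)! ways to fill the rest, and there are C(6,j) ways to pick which j.
By inclusion–exclusion, the number of valid placements is Σ_{j=0}^{6} (−1)^j C(6,j)·(7−j)!.
Computing: 5040 − 4320 + 1800 − 480 + 90 − 12 + 1 = 2119.

2119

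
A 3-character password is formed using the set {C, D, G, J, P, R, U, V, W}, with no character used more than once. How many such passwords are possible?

This is a permutation of 3 out of 9: P(9,3) = 9!/6!.
That product is 9 × 8 × 7 = 504.

504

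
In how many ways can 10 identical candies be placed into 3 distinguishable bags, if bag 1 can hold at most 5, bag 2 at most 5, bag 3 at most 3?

By stars and bars, unrestricted non-negative solutions to x_1+…+x_3 = 10 number C(10+2,2) = 66.
Subtract solutions that violate a single cap (substitute x_i' = x_i − (cap_i+1)): x_1 ≥ 6 gives C(6,2) = 15; x_2 ≥ 6 gives C(6,2) = 15; x_3 ≥ 4 gives C(8,2) = 28. Together 58.
Add back pairs where two caps are both exceeded: 0 + 1 + 1 = 2.
By inclusion–exclusion the count is 66 − 58 + 2 = 10.

10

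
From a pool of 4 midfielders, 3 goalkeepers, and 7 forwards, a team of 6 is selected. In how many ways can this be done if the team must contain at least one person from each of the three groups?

With no constraint there are C(14,6) = 3003 possible selections.
Subtract selections that omit an entire group: no midfielders → C(10,6) = 210; no goalkeepers → C(11,6) = 462; no forwards → C(7,6) = 7.
Add back selections omitting two groups (i.e. drawn from a single group): C(4,6) + C(3,6) + C(7,6) = 7.
By inclusion–exclusion: 3003 − 679 + 7 = 2331.

2331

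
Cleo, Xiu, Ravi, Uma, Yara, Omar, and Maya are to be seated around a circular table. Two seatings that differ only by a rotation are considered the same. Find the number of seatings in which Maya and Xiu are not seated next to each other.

Without the restriction there are (6)! = 720 seatings.
Seatings with Maya beside Xiu: treat them as a block with 2 internal orders, giving 2 × (5)! = 240.
Subtracting, 720 − 240 = 480.

480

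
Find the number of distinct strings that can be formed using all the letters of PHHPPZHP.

280

Letter multiplicities in PHHPPZHP: H×3, P×4, Z×1.
Dividing 8! = 40320 by 4!·3! = 144 for the repeated letters gives 280.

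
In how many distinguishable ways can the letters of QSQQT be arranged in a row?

20

Letter multiplicities in QSQQT: Q×3, S×1, T×1.
Dividing 5! = 120 by 3! = 6 for the repeated letters gives 20.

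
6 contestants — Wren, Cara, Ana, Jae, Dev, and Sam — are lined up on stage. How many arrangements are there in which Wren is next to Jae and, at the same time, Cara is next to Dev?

Treat {Wren,Jae} as one block (2 orders) and {Cara,Dev} as another (2 orders).
That leaves 4 units to arrange: 2 × 2 × 4! = 4 × 24 = 96.

96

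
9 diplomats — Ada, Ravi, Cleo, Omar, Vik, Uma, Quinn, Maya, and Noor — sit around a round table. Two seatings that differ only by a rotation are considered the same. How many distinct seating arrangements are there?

Seat Ada anywhere (absorbing the rotational symmetry), then permute the other 8: (8)! = 40320.

40320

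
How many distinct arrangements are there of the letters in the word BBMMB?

BBMMB has 5 letters with B appearing 3 times and M appearing twice.
Dividing 5! = 120 by 3!·2! = 12 for the repeated letters gives 10.

10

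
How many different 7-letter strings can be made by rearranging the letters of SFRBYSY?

The 7 letters of SFRBYSY have repeats: S appearing twice and Y appearing twice.
The number of distinct arrangements is 7!/(2!·2!) = 5040/4 = 1260.

1260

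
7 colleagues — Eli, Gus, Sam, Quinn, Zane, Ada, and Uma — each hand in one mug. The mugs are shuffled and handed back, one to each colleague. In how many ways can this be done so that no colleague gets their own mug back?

Let Aᵢ be the assignments in which colleague i gets their own mug. We want the size of the complement of A₁∪…∪A_7.
By inclusion–exclusion this is Σ_{j=0}^{7} (−1)^j C(7,j)·(7−j)!.
Computing: 5040 − 5040 + 2520 − 840 + 210 − 42 + 7 − 1 = 1854.

1854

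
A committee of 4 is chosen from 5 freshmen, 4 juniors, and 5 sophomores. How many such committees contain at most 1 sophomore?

546

Split by how many sophomores are chosen (0 through 1).
Sum: C(5,0)·C(9,4) + C(5,1)·C(9,3) = 126 + 420 = 546.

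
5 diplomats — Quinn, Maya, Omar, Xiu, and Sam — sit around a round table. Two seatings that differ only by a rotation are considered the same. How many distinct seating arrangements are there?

24

Seat Quinn anywhere (absorbing the rotational symmetry), then permute the other 4: (4)! = 24.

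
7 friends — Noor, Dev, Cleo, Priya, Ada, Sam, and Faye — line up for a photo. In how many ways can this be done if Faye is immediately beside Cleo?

1440

Glue Faye and Cleo into one block (2 internal orders), leaving 6 units to arrange in a row.
That gives 2 × 6! = 2 × 720 = 1440.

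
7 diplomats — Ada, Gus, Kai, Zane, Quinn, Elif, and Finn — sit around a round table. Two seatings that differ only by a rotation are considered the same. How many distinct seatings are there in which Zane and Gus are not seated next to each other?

All circular seatings of 7 people number (6)! = 720.
Seatings with Zane beside Gus: treat them as a block with 2 internal orders, giving 2 × (5)! = 240.
Subtracting, 720 − 240 = 480.

480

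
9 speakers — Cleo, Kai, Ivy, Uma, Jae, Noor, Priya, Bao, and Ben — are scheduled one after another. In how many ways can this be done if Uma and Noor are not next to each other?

There are 9! = 362880 arrangements in all. If Uma and Noor are adjacent, merging them into one block gives 2·(8)! = 80640 arrangements.
So 362880 − 80640 = 282240 arrangements keep them apart.

282240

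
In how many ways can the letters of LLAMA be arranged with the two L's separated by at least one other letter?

18

Total arrangements of LLAMA: 5!/(2!·2!) = 30.
Arrangements with the L's together: treat LL as one letter, giving (4)!/(2!) = 12.
Subtracting, 30 − 12 = 18 arrangements keep the L's apart.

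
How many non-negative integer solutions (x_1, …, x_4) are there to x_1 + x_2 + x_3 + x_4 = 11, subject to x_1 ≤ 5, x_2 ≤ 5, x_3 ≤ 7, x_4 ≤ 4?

Without the upper bounds there are C(14,3) = 364 ways to split 11 among 4 variables.
Subtract solutions that violate a single cap (substitute x_i' = x_i − (cap_i+1)): x_1 ≥ 6 gives C(8,3) = 56; x_2 ≥ 6 gives C(8,3) = 56; x_3 ≥ 8 gives C(6,3) = 20; x_4 ≥ 5 gives C(9,3) = 84. Together 216.
Add back pairs where two caps are both exceeded: 0 + 0 + 1 + 0 + 1 + 0 = 2.
By inclusion–exclusion the count is 364 − 216 + 2 = 150.

150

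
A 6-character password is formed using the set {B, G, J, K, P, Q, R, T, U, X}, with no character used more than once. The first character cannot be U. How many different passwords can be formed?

136080

The first character has 10−1 = 9 choices (anything except U).
The remaining 5 characters are filled from the other 9 symbols without repetition: 9 × 8 × 7 × 6 × 5 = 15120.
Total: 9 × 15120 = 136080.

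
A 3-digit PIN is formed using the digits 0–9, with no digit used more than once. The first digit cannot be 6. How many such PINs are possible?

648

The first digit has 10−1 = 9 choices (anything except 6).
The remaining 2 digits are filled from the other 9 symbols without repetition: 9 × 8 = 72.
Total: 9 × 72 = 648.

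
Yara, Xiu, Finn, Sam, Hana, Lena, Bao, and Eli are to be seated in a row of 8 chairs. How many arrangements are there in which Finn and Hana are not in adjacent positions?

30240

There are 8! = 40320 arrangements in all. If Finn and Hana are adjacent, merging them into one block gives 2·(7)! = 10080 arrangements.
Complementary counting: 40320 − 10080 = 30240.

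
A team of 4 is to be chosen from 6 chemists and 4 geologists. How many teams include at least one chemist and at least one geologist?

With no constraint there are C(10,4) = 210 possible selections.
Subtract selections that omit an entire group: no chemists → C(4,4) = 1; no geologists → C(6,4) = 15.
Both groups omitted at once is impossible, so 210 − 16 = 194.

194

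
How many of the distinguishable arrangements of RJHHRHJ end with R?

60

Fix R in the last position and arrange the remaining 6 letters.
Those 6 letters have H appearing 3 times and J appearing twice, giving (6)!/(3!·2!) = 60.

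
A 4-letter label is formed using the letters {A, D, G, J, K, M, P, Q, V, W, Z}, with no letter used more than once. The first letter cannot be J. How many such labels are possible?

The first letter has 11−1 = 10 choices (anything except J).
The remaining 3 letters are filled from the other 10 symbols without repetition: 10 × 9 × 8 = 720.
Total: 10 × 720 = 7200.

7200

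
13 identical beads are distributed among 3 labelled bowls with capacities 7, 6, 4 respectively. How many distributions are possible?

By stars and bars, unrestricted non-negative solutions to x_1+…+x_3 = 13 number C(13+2,2) = 105.
Subtract solutions that violate a single cap (substitute x_i' = x_i − (cap_i+1)): x_1 ≥ 8 gives C(7,2) = 21; x_2 ≥ 7 gives C(8,2) = 28; x_3 ≥ 5 gives C(10,2) = 45. Together 94.
Add back pairs where two caps are both exceeded: 0 + 1 + 3 = 4.
By inclusion–exclusion the count is 105 − 94 + 4 = 15.

15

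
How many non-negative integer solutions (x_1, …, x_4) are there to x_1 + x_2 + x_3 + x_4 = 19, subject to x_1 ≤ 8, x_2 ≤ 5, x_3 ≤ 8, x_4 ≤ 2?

31

Ignoring the caps, the number of non-negative solutions to x_1+…+x_4 = 19 is C(22,3) = 1540.
Subtract solutions that violate a single cap (substitute x_i' = x_i − (cap_i+1)): x_1 ≥ 9 gives C(13,3) = 286; x_2 ≥ 6 gives C(16,3) = 560; x_3 ≥ 9 gives C(13,3) = 286; x_4 ≥ 3 gives C(19,3) = 969. Together 2101.
Add back pairs where two caps are both exceeded: 35 + 4 + 120 + 35 + 286 + 120 = 600.
Subtract triples: 0 + 4 + 0 + 4 = 8.
By inclusion–exclusion the count is 1540 − 2101 + 600 − 8 = 31.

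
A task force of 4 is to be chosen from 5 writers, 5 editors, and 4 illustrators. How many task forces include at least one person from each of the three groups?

550

Total 4-person selections from all 14: C(14,4) = 1001.
Selections missing a whole group: no writers → C(9,4) = 126; no editors → C(9,4) = 126; no illustrators → C(10,4) = 210.
Add back selections omitting two groups (i.e. drawn from a single group): C(5,4) + C(5,4) + C(4,4) = 11.
By inclusion–exclusion: 1001 − 462 + 11 = 550.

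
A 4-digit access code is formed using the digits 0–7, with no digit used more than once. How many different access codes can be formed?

This is a permutation of 4 out of 8: P(8,4) = 8!/4!.
8 × 7 × 6 × 5 = 1680.

1680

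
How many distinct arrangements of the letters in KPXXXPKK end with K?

With the last slot taken by K, it remains to arrange the other 7 letters (PXXXPKK).
Those 7 letters have K appearing twice, P appearing twice, and X appearing 3 times, giving (7)!/(3!·2!·2!) = 210.

210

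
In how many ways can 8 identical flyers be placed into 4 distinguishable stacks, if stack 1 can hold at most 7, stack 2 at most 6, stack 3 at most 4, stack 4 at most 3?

By stars and bars, unrestricted non-negative solutions to x_1+…+x_4 = 8 number C(8+3,3) = 165.
Subtract solutions that violate a single cap (substitute x_i' = x_i − (cap_i+1)): x_1 ≥ 8 gives C(3,3) = 1; x_2 ≥ 7 gives C(4,3) = 4; x_3 ≥ 5 gives C(6,3) = 20; x_4 ≥ 4 gives C(7,3) = 35. Together 60.
No two caps can be exceeded simultaneously, so the pair terms are all 0.
By inclusion–exclusion the count is 165 − 60 + 0 = 105.

105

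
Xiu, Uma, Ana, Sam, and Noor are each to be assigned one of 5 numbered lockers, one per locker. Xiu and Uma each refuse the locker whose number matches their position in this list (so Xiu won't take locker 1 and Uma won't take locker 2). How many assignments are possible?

78

Let Aᵢ (for i ∈ {1, 2}) be the placements that put person i in their forbidden locker. Any j of these fix j positions, leaving (5−j)! ways to fill the rest, and there are C(2,j) ways to pick which j.
By inclusion–exclusion, the number of valid placements is Σ_{j=0}^{2} (−1)^j C(2,j)·(5−j)!.
Computing: 120 − 48 + 6 = 78.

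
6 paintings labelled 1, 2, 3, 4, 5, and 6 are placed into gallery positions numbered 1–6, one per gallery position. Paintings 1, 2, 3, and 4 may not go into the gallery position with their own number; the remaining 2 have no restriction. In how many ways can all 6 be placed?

Let Aᵢ (for 1 ≤ i ≤ 4) be the placements that put painting i in its forbidden gallery position. Any j of these fix j positions, leaving (6−j)! ways to fill the rest, and there are C(4,j) ways to pick which j.
By inclusion–exclusion, the number of valid placements is Σ_{j=0}^{4} (−1)^j C(4,j)·(6−j)!.
Computing: 720 − 480 + 144 − 24 + 2 = 362.

362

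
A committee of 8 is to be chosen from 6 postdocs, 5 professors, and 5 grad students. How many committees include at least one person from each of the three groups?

12495

Total 8-person selections from all 16: C(16,8) = 12870.
Subtract selections that omit an entire group: no postdocs → C(10,8) = 45; no professors → C(11,8) = 165; no grad students → C(11,8) = 165.
Add back selections omitting two groups (i.e. drawn from a single group): C(6,8) + C(5,8) + C(5,8) = 0.
By inclusion–exclusion: 12870 − 375 + 0 = 12495.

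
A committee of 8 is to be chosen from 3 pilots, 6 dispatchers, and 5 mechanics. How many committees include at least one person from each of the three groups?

With no constraint there are C(14,8) = 3003 possible selections.
Subtract selections that omit an entire group: no pilots → C(11,8) = 165; no dispatchers → C(8,8) = 1; no mechanics → C(9,8) = 9.
Add back selections omitting two groups (i.e. drawn from a single group): C(3,8) + C(6,8) + C(5,8) = 0.
By inclusion–exclusion: 3003 − 175 + 0 = 2828.

2828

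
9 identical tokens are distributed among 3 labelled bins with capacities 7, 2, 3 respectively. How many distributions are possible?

9

Ignoring the caps, the number of non-negative solutions to x_1+…+x_3 = 9 is C(11,2) = 55.
Subtract solutions that violate a single cap (substitute x_i' = x_i − (cap_i+1)): x_1 ≥ 8 gives C(3,2) = 3; x_2 ≥ 3 gives C(8,2) = 28; x_3 ≥ 4 gives C(7,2) = 21. Together 52.
Add back pairs where two caps are both exceeded: 0 + 0 + 6 = 6.
By inclusion–exclusion the count is 55 − 52 + 6 = 9.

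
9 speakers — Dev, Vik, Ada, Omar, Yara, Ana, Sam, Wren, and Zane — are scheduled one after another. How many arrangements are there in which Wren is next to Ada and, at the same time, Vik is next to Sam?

Treat {Wren,Ada} as one block (2 orders) and {Vik,Sam} as another (2 orders).
That leaves 7 units to arrange: 2 × 2 × 7! = 4 × 5040 = 20160.

20160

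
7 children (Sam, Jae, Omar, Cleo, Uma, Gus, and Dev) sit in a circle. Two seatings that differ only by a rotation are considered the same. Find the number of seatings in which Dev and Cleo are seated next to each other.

240

Treat {Dev, Cleo} as one unit (2 internal orders) and seat the resulting 6 units around the table: (5)! circular arrangements.
So 2 × (5)! = 2 × 120 = 240.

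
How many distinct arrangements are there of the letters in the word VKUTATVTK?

VKUTATVTK has 9 letters with K appearing twice, T appearing 3 times, and V appearing twice.
The number of distinct arrangements is 9!/(3!·2!·2!) = 362880/24 = 15120.

15120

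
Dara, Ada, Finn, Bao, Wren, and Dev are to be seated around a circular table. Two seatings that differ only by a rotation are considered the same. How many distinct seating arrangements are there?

120

Seat Dara anywhere (absorbing the rotational symmetry), then permute the other 5: (5)! = 120.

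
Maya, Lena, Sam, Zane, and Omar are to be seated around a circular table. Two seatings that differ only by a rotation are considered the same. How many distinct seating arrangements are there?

Seat Maya anywhere (absorbing the rotational symmetry), then permute the other 4: (4)! = 24.

24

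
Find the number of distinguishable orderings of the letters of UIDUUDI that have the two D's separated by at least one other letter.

150

Total arrangements of UIDUUDI: 7!/(3!·2!·2!) = 210.
If the two D's are adjacent, glue them into one block, leaving 6 items to arrange: (6)!/(3!·2!) = 60 ways.
Hence 210 − 60 = 150.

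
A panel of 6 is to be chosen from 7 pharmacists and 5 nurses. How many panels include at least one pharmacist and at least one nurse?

917

With no constraint there are C(12,6) = 924 possible selections.
Subtract selections that omit an entire group: no pharmacists → C(5,6) = 0; no nurses → C(7,6) = 7.
Both groups omitted at once is impossible, so 924 − 7 = 917.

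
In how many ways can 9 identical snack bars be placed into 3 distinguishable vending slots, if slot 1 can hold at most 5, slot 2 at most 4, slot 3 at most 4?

15

Without the upper bounds there are C(11,2) = 55 ways to split 9 among 3 vending slots.
Subtract solutions that violate a single cap (substitute x_i' = x_i − (cap_i+1)): x_1 ≥ 6 gives C(5,2) = 10; x_2 ≥ 5 gives C(6,2) = 15; x_3 ≥ 5 gives C(6,2) = 15. Together 40.
No two caps can be exceeded simultaneously, so the pair terms are all 0.
By inclusion–exclusion the count is 55 − 40 + 0 = 15.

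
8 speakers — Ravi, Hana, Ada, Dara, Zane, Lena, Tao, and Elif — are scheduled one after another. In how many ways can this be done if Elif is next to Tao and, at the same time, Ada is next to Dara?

2880

Treat {Elif,Tao} as one block (2 orders) and {Ada,Dara} as another (2 orders).
That leaves 6 units to arrange: 2 × 2 × 6! = 4 × 720 = 2880.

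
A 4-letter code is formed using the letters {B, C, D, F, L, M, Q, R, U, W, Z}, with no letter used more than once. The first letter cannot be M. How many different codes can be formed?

The first letter has 11−1 = 10 choices (anything except M).
The remaining 3 letters are filled from the other 10 symbols without repetition: 10 × 9 × 8 = 720.
Total: 10 × 720 = 7200.

7200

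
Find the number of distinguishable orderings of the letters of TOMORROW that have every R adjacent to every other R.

Treat the 2 copies of R as a single block. The multiset to arrange is then {RR, M, O, O, O, T, W}, 7 items in all.
That gives (7)!/(3!) = 840 arrangements.

840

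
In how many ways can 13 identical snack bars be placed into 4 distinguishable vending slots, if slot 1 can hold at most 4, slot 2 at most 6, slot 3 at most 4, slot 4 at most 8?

139

By stars and bars, unrestricted non-negative solutions to x_1+…+x_4 = 13 number C(13+3,3) = 560.
Subtract solutions that violate a single cap (substitute x_i' = x_i − (cap_i+1)): x_1 ≥ 5 gives C(11,3) = 165; x_2 ≥ 7 gives C(9,3) = 84; x_3 ≥ 5 gives C(11,3) = 165; x_4 ≥ 9 gives C(7,3) = 35. Together 449.
Add back pairs where two caps are both exceeded: 4 + 20 + 0 + 4 + 0 + 0 = 28.
By inclusion–exclusion the count is 560 − 449 + 28 = 139.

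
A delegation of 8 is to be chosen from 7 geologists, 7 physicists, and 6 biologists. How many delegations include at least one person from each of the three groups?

120393

Unrestricted: C(20,8) = 125970 ways to pick any 8 of the 20.
Subtract selections that omit an entire group: no geologists → C(13,8) = 1287; no physicists → C(13,8) = 1287; no biologists → C(14,8) = 3003.
Add back selections omitting two groups (i.e. drawn from a single group): C(7,8) + C(7,8) + C(6,8) = 0.
By inclusion–exclusion: 125970 − 5577 + 0 = 120393.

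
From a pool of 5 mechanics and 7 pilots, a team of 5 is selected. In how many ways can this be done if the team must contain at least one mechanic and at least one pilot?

Total 5-person selections from all 12: C(12,5) = 792.
Subtract selections that omit an entire group: no mechanics → C(7,5) = 21; no pilots → C(5,5) = 1.
Both groups omitted at once is impossible, so 792 − 22 = 770.

770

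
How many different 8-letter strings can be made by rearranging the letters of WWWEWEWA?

The 8 letters of WWWEWEWA have repeats: E appearing twice and W appearing 5 times.
So there are 8! / (5!·2!) = 168 distinguishable arrangements.

168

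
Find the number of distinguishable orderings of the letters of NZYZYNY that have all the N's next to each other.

60

Treat the 2 copies of N as a single block. The multiset to arrange is then {NN, Y, Y, Y, Z, Z}, 6 items in all.
That gives (6)!/(3!·2!) = 60 arrangements.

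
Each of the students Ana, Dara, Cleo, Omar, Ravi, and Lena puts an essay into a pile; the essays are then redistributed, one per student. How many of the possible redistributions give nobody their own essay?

265

Count assignments avoiding every fixed point. For any j of the 6 students fixed to their own essay, the other 6−j can be arranged in (6−j)! ways.
By inclusion–exclusion this is Σ_{j=0}^{6} (−1)^j C(6,j)·(6−j)!.
Computing: 720 − 720 + 360 − 120 + 30 − 6 + 1 = 265.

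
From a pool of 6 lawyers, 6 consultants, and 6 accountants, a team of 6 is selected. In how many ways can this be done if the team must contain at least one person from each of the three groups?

15795

Unrestricted: C(18,6) = 18564 ways to pick any 6 of the 18.
Subtract selections that omit an entire group: no lawyers → C(12,6) = 924; no consultants → C(12,6) = 924; no accountants → C(12,6) = 924.
Add back selections omitting two groups (i.e. drawn from a single group): C(6,6) + C(6,6) + C(6,6) = 3.
By inclusion–exclusion: 18564 − 2772 + 3 = 15795.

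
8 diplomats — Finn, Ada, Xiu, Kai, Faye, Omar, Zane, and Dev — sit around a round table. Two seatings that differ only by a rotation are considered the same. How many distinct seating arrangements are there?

5040

Seat Finn anywhere (absorbing the rotational symmetry), then permute the other 7: (7)! = 5040.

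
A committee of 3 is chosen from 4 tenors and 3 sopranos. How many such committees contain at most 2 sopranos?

34

Split by how many sopranos are chosen (0 through 2).
Sum: C(3,0)·C(4,3) + C(3,1)·C(4,2) + C(3,2)·C(4,1) = 4 + 18 + 12 = 34.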